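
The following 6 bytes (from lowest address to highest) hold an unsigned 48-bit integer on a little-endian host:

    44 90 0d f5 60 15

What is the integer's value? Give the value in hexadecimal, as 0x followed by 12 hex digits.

0x1560F50D9044

Little-endian: lowest address holds the least-significant byte.
Reassemble most-significant byte first: 15 60 F5 0D 90 44 → 0x1560F50D9044.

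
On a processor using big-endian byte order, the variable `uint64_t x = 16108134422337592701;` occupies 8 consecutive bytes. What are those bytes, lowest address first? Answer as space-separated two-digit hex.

16108134422337592701 in hexadecimal, padded to 64 bits, is 0xDF8B96E99DAC9D7D.
Split into bytes (most-significant first): DF 8B 96 E9 9D AC 9D 7D.
Big-endian stores the most-significant byte at the lowest address.
So the memory order matches the most-significant-first order: DF 8B 96 E9 9D AC 9D 7D.

DF 8B 96 E9 9D AC 9D 7D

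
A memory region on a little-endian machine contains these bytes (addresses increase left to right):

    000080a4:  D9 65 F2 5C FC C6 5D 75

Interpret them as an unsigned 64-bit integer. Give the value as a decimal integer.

Little-endian stores the least-significant byte at the lowest address.
Reassemble most-significant byte first: 75 5D C6 FC 5C F2 65 D9 → 0x755DC6FC5CF265D9.
0x755DC6FC5CF265D9 = 8457134462465107417.

8457134462465107417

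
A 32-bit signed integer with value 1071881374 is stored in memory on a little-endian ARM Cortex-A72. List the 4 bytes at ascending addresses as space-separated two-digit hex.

1071881374 in hexadecimal, padded to 32 bits, is 0x3FE39C9E.
Split into bytes (most-significant first): 3F E3 9C 9E.
Little-endian: lowest address holds the least-significant byte.
So at ascending addresses the bytes are 9E 9C E3 3F.

9E 9C E3 3F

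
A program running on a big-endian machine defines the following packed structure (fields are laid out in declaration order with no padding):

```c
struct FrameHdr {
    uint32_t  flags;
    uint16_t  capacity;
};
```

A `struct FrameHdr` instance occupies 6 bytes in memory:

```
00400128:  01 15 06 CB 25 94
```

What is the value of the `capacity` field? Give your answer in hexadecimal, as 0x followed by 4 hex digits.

`capacity` follows `flags` (4 bytes), so it starts at byte offset 4 and occupies 2 bytes.
Bytes at offsets 4..5: 25 94.
Big-endian stores the most-significant byte at the lowest address.
The bytes are already most-significant first: 0x2594.

0x2594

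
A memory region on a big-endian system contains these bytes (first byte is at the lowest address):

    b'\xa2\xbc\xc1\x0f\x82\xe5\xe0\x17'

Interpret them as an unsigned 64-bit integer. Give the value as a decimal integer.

11726459802130702359

In big-endian order the high byte comes first in memory.
The bytes are already most-significant first: 0xA2BCC10F82E5E017.
0xA2BCC10F82E5E017 = 11726459802130702359.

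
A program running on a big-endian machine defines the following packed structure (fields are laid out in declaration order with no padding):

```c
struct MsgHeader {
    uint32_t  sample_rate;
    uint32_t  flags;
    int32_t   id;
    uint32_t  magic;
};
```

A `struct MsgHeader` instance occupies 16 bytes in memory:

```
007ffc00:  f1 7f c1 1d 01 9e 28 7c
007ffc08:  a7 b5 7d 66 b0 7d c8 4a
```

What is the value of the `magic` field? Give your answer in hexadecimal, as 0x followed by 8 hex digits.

`magic` follows `sample_rate` (4 B), `flags` (4 B), `id` (4 B), so it starts at offset 4 + 4 + 4 = 12 and occupies 4 bytes.
Bytes at offsets 12..15: B0 7D C8 4A.
In big-endian order the high byte comes first in memory.
The bytes are already most-significant first: 0xB07DC84A.

0xB07DC84A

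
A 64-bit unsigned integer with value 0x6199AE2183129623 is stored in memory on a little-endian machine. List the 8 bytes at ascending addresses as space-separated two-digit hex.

Split into bytes (most-significant first): 61 99 AE 21 83 12 96 23.
Little-endian: lowest address holds the least-significant byte.
So at ascending addresses the bytes are 23 96 12 83 21 AE 99 61.

23 96 12 83 21 AE 99 61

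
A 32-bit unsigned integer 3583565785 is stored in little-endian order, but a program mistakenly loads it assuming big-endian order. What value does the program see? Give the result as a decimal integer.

3583565785 in 32-bit hexadecimal is 0xD598DFD9.
Stored little-endian, the bytes at ascending addresses are D9 DF 98 D5.
Read back as big-endian, the last byte is least significant, giving 0xD9DF98D5.
0xD9DF98D5 = 3655309525.

3655309525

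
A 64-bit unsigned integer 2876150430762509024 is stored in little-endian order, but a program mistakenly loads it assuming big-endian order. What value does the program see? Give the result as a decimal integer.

16186551733204544039

2876150430762509024 in 64-bit hexadecimal is 0x27EA23940A2FA2E0.
Stored little-endian, the bytes at ascending addresses are E0 A2 2F 0A 94 23 EA 27.
Read back as big-endian, the last byte is least significant, giving 0xE0A22F0A9423EA27.
0xE0A22F0A9423EA27 = 16186551733204544039.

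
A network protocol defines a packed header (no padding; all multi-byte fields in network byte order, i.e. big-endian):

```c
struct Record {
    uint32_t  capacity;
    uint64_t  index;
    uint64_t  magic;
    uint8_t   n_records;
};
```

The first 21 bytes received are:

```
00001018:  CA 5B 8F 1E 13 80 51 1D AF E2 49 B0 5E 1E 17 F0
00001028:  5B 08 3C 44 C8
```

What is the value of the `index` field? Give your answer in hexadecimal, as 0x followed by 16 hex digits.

`index` follows `capacity` (4 bytes), so it starts at byte offset 4 and occupies 8 bytes.
Bytes at offsets 4..11: 13 80 51 1D AF E2 49 B0.
Big-endian stores the most-significant byte at the lowest address.
The bytes are already most-significant first: 0x1380511DAFE249B0.

0x1380511DAFE249B0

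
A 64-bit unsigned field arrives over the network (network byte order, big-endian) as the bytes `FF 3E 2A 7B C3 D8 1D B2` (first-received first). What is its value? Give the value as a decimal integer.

Big-endian stores the most-significant byte at the lowest address.
The bytes are already most-significant first: 0xFF3E2A7BC3D81DB2.
0xFF3E2A7BC3D81DB2 = 18392184639282748850.

18392184639282748850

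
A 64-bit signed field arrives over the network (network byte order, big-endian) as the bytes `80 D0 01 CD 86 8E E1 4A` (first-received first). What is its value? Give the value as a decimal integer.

Big-endian: lowest address holds the most-significant byte.
The bytes are already most-significant first: 0x80D001CD868EE14A.
Top bit is set, so as a signed 64-bit value this is 0x80D001CD868EE14A − 2^64 = -9164823259461525174.

-9164823259461525174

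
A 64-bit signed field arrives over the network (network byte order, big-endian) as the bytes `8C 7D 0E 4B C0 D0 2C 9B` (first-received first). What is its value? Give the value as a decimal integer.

Big-endian: lowest address holds the most-significant byte.
The bytes are already most-significant first: 0x8C7D0E4BC0D02C9B.
Top bit is set, so as a signed 64-bit value this is 0x8C7D0E4BC0D02C9B − 2^64 = -8323480817790604133.

-8323480817790604133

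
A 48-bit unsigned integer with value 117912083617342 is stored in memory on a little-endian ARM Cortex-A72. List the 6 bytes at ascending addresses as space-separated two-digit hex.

3E D6 DB 8B 3D 6B

117912083617342 in hexadecimal, padded to 48 bits, is 0x6B3D8BDBD63E.
Split into bytes (most-significant first): 6B 3D 8B DB D6 3E.
In little-endian order the low byte comes first in memory.
So at ascending addresses the bytes are 3E D6 DB 8B 3D 6B.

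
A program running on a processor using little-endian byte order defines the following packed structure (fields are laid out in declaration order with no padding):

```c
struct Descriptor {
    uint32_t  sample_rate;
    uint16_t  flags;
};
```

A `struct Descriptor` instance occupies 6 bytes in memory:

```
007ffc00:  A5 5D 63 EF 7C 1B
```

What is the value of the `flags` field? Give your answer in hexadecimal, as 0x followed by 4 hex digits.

`flags` follows `sample_rate` (4 bytes), so it starts at byte offset 4 and occupies 2 bytes.
Bytes at offsets 4..5: 7C 1B.
In little-endian order the low byte comes first in memory.
Reassemble most-significant byte first: 1B 7C → 0x1B7C.

0x1B7C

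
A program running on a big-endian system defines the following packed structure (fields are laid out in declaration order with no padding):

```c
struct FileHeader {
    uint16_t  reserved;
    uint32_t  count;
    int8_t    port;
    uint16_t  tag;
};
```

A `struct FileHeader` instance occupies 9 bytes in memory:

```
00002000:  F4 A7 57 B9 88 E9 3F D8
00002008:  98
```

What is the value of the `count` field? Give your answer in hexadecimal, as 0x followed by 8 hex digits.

`count` follows `reserved` (2 bytes), so it starts at byte offset 2 and occupies 4 bytes.
Bytes at offsets 2..5: 57 B9 88 E9.
In big-endian order the high byte comes first in memory.
The bytes are already most-significant first: 0x57B988E9.

0x57B988E9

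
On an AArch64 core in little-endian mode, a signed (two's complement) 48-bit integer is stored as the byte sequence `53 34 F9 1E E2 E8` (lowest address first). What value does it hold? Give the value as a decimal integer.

Little-endian: lowest address holds the least-significant byte.
Reassemble most-significant byte first: E8 E2 1E F9 34 53 → 0xE8E21EF93453.
Top bit is set, so as a signed 48-bit value this is 0xE8E21EF93453 − 2^48 = -25417096809389.

-25417096809389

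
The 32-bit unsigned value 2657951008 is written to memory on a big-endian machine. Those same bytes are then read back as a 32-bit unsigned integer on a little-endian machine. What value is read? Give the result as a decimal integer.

538799518

2657951008 in 32-bit hexadecimal is 0x9E6D1D20.
Stored big-endian, the bytes at ascending addresses are 9E 6D 1D 20.
Read back as little-endian, the first byte is least significant, giving 0x201D6D9E.
0x201D6D9E = 538799518.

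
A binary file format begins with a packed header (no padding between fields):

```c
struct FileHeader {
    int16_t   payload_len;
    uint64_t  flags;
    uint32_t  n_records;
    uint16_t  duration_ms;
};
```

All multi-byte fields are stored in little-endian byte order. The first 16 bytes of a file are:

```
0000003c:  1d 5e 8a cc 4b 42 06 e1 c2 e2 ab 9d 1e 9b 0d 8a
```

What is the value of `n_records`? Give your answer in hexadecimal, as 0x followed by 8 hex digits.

`n_records` follows `payload_len` (2 B), `flags` (8 B), so it starts at offset 2 + 8 = 10 and occupies 4 bytes.
Bytes at offsets 10..13: AB 9D 1E 9B.
Little-endian: lowest address holds the least-significant byte.
Reassemble most-significant byte first: 9B 1E 9D AB → 0x9B1E9DAB.

0x9B1E9DAB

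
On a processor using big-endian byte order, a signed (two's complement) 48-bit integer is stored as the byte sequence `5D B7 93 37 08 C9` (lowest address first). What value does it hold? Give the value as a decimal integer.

In big-endian order the high byte comes first in memory.
The bytes are already most-significant first: 0x5DB7933708C9.
0x5DB7933708C9 = 103043030255817.

103043030255817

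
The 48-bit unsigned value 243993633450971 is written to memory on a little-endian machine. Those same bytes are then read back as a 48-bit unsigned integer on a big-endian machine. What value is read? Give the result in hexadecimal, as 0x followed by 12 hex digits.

0xDB6BD931E9DD

243993633450971 in 48-bit hexadecimal is 0xDDE931D96BDB.
Stored little-endian, the bytes at ascending addresses are DB 6B D9 31 E9 DD.
Read back as big-endian, the last byte is least significant, giving 0xDB6BD931E9DD.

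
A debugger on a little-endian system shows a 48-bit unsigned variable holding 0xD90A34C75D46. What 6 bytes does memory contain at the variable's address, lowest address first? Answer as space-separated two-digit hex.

Split into bytes (most-significant first): D9 0A 34 C7 5D 46.
Little-endian stores the least-significant byte at the lowest address.
So at ascending addresses the bytes are 46 5D C7 34 0A D9.

46 5D C7 34 0A D9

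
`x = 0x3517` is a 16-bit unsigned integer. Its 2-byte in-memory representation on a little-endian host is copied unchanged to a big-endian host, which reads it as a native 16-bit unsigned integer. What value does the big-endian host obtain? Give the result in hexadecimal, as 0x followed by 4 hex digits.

Stored little-endian, the bytes at ascending addresses are 17 35.
Read back as big-endian, the last byte is least significant, giving 0x1735.

0x1735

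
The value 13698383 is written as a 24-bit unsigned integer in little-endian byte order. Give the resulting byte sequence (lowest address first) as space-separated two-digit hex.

4F 05 D1

13698383 in hexadecimal, padded to 24 bits, is 0xD1054F.
Split into bytes (most-significant first): D1 05 4F.
Little-endian stores the least-significant byte at the lowest address.
So at ascending addresses the bytes are 4F 05 D1.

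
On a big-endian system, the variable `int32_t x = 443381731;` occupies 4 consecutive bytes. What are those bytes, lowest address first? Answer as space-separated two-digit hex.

1A 6D 77 E3

443381731 in hexadecimal, padded to 32 bits, is 0x1A6D77E3.
Split into bytes (most-significant first): 1A 6D 77 E3.
Big-endian: lowest address holds the most-significant byte.
So the memory order matches the most-significant-first order: 1A 6D 77 E3.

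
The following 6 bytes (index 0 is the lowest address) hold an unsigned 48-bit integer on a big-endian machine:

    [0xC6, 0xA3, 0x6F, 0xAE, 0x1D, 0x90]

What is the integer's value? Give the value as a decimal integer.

In big-endian order the high byte comes first in memory.
The bytes are already most-significant first: 0xC6A36FAE1D90.
0xC6A36FAE1D90 = 218405255650704.

218405255650704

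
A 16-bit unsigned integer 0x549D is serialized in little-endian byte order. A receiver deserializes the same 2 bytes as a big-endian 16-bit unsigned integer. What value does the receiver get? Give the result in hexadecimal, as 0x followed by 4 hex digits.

0x9D54

Stored little-endian, the bytes at ascending addresses are 9D 54.
Read back as big-endian, the last byte is least significant, giving 0x9D54.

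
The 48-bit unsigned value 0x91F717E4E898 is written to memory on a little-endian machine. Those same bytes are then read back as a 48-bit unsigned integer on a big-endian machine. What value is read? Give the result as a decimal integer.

Stored little-endian, the bytes at ascending addresses are 98 E8 E4 17 F7 91.
Read back as big-endian, the last byte is least significant, giving 0x98E8E417F791.
0x98E8E417F791 = 168126026610577.

168126026610577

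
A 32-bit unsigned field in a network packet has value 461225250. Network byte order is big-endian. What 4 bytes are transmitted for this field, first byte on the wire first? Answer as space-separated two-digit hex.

461225250 in hexadecimal, padded to 32 bits, is 0x1B7DBD22.
Split into bytes (most-significant first): 1B 7D BD 22.
Big-endian stores the most-significant byte at the lowest address.
So the memory order matches the most-significant-first order: 1B 7D BD 22.

1B 7D BD 22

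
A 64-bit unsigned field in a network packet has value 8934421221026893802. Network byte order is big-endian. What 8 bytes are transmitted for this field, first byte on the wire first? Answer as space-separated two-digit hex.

7B FD 70 C3 91 05 0F EA

8934421221026893802 in hexadecimal, padded to 64 bits, is 0x7BFD70C391050FEA.
Split into bytes (most-significant first): 7B FD 70 C3 91 05 0F EA.
Big-endian: lowest address holds the most-significant byte.
So the memory order matches the most-significant-first order: 7B FD 70 C3 91 05 0F EA.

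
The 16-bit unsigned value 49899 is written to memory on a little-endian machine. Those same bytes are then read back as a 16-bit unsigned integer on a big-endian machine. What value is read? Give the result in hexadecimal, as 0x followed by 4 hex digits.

0xEBC2

49899 in 16-bit hexadecimal is 0xC2EB.
Stored little-endian, the bytes at ascending addresses are EB C2.
Read back as big-endian, the last byte is least significant, giving 0xEBC2.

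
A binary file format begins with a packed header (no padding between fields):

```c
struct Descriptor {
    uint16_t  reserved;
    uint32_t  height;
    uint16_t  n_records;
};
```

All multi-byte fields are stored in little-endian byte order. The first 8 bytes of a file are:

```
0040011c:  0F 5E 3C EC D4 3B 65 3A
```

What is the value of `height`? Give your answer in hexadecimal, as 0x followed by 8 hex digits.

`height` follows `reserved` (2 bytes), so it starts at byte offset 2 and occupies 4 bytes.
Bytes at offsets 2..5: 3C EC D4 3B.
Little-endian stores the least-significant byte at the lowest address.
Reassemble most-significant byte first: 3B D4 EC 3C → 0x3BD4EC3C.

0x3BD4EC3C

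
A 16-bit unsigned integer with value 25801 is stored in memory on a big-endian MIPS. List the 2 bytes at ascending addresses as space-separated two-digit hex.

25801 in hexadecimal, padded to 16 bits, is 0x64C9.
Split into bytes (most-significant first): 64 C9.
Big-endian: lowest address holds the most-significant byte.
So the memory order matches the most-significant-first order: 64 C9.

64 C9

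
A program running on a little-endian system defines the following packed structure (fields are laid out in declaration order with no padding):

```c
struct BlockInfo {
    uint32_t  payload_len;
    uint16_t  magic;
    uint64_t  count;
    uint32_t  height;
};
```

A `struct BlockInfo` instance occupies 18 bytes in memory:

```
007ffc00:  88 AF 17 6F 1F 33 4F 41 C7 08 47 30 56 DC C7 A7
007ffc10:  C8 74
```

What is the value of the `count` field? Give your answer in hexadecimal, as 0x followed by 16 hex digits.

`count` follows `payload_len` (4 B), `magic` (2 B), so it starts at offset 4 + 2 = 6 and occupies 8 bytes.
Bytes at offsets 6..13: 4F 41 C7 08 47 30 56 DC.
Little-endian stores the least-significant byte at the lowest address.
Reassemble most-significant byte first: DC 56 30 47 08 C7 41 4F → 0xDC56304708C7414F.

0xDC56304708C7414F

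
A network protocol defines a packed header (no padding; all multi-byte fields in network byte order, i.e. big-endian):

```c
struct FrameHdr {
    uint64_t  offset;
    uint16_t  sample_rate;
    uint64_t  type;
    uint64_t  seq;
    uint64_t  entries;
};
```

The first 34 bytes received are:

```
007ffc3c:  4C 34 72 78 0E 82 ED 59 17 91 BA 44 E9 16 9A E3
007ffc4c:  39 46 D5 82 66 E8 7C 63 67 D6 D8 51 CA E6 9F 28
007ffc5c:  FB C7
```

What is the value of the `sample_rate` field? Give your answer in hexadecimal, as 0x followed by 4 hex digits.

`sample_rate` follows `offset` (8 bytes), so it starts at byte offset 8 and occupies 2 bytes.
Bytes at offsets 8..9: 17 91.
Big-endian stores the most-significant byte at the lowest address.
The bytes are already most-significant first: 0x1791.

0x1791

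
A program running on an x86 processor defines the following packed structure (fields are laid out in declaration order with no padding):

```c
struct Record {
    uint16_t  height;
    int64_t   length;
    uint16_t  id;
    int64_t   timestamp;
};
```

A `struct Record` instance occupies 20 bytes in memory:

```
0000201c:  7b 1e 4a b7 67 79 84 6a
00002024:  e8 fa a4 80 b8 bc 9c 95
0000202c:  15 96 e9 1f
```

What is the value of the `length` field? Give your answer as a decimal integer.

`length` follows `height` (2 bytes), so it starts at byte offset 2 and occupies 8 bytes.
Bytes at offsets 2..9: 4A B7 67 79 84 6A E8 FA.
In little-endian order the low byte comes first in memory.
Reassemble most-significant byte first: FA E8 6A 84 79 67 B7 4A → 0xFAE86A847967B74A.
Top bit is set, so as a signed 64-bit value this is 0xFAE86A847967B74A − 2^64 = -366926252425627830.

-366926252425627830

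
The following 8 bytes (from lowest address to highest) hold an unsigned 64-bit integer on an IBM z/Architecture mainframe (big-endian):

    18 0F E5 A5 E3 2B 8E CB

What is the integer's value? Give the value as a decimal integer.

1733856882204577483

Big-endian: lowest address holds the most-significant byte.
The bytes are already most-significant first: 0x180FE5A5E32B8ECB.
0x180FE5A5E32B8ECB = 1733856882204577483.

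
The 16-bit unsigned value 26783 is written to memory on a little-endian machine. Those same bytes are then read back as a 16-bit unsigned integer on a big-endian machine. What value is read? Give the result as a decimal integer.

26783 in 16-bit hexadecimal is 0x689F.
Stored little-endian, the bytes at ascending addresses are 9F 68.
Read back as big-endian, the last byte is least significant, giving 0x9F68.
0x9F68 = 40808.

40808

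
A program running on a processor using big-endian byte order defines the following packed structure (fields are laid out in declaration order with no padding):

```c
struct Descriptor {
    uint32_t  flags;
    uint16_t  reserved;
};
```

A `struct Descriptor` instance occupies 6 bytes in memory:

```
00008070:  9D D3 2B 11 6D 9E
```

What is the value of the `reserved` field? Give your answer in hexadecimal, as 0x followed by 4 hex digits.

0x6D9E

`reserved` follows `flags` (4 bytes), so it starts at byte offset 4 and occupies 2 bytes.
Bytes at offsets 4..5: 6D 9E.
In big-endian order the high byte comes first in memory.
The bytes are already most-significant first: 0x6D9E.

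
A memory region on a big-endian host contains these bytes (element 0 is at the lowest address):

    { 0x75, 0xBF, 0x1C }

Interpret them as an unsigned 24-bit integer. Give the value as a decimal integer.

Big-endian: lowest address holds the most-significant byte.
The bytes are already most-significant first: 0x75BF1C.
0x75BF1C = 7716636.

7716636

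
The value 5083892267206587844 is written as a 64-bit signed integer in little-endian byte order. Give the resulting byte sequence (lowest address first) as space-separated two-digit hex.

5083892267206587844 in hexadecimal, padded to 64 bits, is 0x468D9D14D73435C4.
Split into bytes (most-significant first): 46 8D 9D 14 D7 34 35 C4.
Little-endian stores the least-significant byte at the lowest address.
So at ascending addresses the bytes are C4 35 34 D7 14 9D 8D 46.

C4 35 34 D7 14 9D 8D 46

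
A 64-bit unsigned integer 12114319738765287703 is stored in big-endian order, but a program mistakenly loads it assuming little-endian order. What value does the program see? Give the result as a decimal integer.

1702812784426032808

12114319738765287703 in 64-bit hexadecimal is 0xA81EB59E349BA117.
Stored big-endian, the bytes at ascending addresses are A8 1E B5 9E 34 9B A1 17.
Read back as little-endian, the first byte is least significant, giving 0x17A19B349EB51EA8.
0x17A19B349EB51EA8 = 1702812784426032808.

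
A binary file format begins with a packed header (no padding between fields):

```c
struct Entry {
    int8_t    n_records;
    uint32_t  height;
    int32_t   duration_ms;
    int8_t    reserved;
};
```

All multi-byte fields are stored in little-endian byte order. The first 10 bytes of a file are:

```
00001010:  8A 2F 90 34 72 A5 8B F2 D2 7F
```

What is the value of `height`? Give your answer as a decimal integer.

`height` follows `n_records` (1 byte), so it starts at byte offset 1 and occupies 4 bytes.
Bytes at offsets 1..4: 2F 90 34 72.
Little-endian stores the least-significant byte at the lowest address.
Reassemble most-significant byte first: 72 34 90 2F → 0x7234902F.
0x7234902F = 1916047407.

1916047407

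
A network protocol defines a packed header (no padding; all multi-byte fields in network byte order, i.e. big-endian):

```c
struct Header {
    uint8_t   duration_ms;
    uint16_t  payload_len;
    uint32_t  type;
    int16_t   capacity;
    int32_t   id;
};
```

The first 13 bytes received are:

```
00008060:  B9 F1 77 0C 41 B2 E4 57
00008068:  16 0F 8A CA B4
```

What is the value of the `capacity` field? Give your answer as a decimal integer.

`capacity` follows `duration_ms` (1 B), `payload_len` (2 B), `type` (4 B), so it starts at offset 1 + 2 + 4 = 7 and occupies 2 bytes.
Bytes at offsets 7..8: 57 16.
Big-endian stores the most-significant byte at the lowest address.
The bytes are already most-significant first: 0x5716.
0x5716 = 22294.

22294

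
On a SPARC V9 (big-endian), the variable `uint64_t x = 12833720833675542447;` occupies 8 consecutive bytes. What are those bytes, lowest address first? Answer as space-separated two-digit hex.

B2 1A 89 1A 2D C2 BF AF

12833720833675542447 in hexadecimal, padded to 64 bits, is 0xB21A891A2DC2BFAF.
Split into bytes (most-significant first): B2 1A 89 1A 2D C2 BF AF.
Big-endian: lowest address holds the most-significant byte.
So the memory order matches the most-significant-first order: B2 1A 89 1A 2D C2 BF AF.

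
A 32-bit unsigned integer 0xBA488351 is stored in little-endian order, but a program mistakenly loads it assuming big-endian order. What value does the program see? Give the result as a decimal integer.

Stored little-endian, the bytes at ascending addresses are 51 83 48 BA.
Read back as big-endian, the last byte is least significant, giving 0x518348BA.
0x518348BA = 1367558330.

1367558330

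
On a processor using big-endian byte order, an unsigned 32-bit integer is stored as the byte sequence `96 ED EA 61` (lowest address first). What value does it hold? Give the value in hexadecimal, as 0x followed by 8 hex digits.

0x96EDEA61

Big-endian: lowest address holds the most-significant byte.
The bytes are already most-significant first: 0x96EDEA61.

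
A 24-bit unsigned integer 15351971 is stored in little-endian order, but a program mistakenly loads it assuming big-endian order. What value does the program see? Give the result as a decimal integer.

15351971 in 24-bit hexadecimal is 0xEA40A3.
Stored little-endian, the bytes at ascending addresses are A3 40 EA.
Read back as big-endian, the last byte is least significant, giving 0xA340EA.
0xA340EA = 10698986.

10698986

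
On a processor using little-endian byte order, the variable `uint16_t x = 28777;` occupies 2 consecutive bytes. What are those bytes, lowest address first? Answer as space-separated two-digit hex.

28777 in hexadecimal, padded to 16 bits, is 0x7069.
Split into bytes (most-significant first): 70 69.
In little-endian order the low byte comes first in memory.
So at ascending addresses the bytes are 69 70.

69 70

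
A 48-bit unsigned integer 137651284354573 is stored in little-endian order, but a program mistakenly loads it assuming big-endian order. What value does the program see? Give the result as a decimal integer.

14460759519613

137651284354573 in 48-bit hexadecimal is 0x7D316FE8260D.
Stored little-endian, the bytes at ascending addresses are 0D 26 E8 6F 31 7D.
Read back as big-endian, the last byte is least significant, giving 0x0D26E86F317D.
0x0D26E86F317D = 14460759519613.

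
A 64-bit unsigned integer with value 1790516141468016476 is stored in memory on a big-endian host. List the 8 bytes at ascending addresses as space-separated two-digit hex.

1790516141468016476 in hexadecimal, padded to 64 bits, is 0x18D930F1B0CDDF5C.
Split into bytes (most-significant first): 18 D9 30 F1 B0 CD DF 5C.
Big-endian stores the most-significant byte at the lowest address.
So the memory order matches the most-significant-first order: 18 D9 30 F1 B0 CD DF 5C.

18 D9 30 F1 B0 CD DF 5C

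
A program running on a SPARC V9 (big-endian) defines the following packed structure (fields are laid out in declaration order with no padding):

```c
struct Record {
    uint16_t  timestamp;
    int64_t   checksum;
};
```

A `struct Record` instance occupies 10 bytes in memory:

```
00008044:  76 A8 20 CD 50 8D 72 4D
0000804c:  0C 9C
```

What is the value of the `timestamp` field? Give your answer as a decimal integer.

`timestamp` is the first field, at byte offset 0, occupying 2 bytes.
Bytes at offsets 0..1: 76 A8.
In big-endian order the high byte comes first in memory.
The bytes are already most-significant first: 0x76A8.
0x76A8 = 30376.

30376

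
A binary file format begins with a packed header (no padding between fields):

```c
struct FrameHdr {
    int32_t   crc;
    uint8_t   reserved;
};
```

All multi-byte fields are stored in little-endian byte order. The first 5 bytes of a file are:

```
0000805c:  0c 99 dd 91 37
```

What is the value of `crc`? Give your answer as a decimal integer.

`crc` is the first field, at byte offset 0, occupying 4 bytes.
Bytes at offsets 0..3: 0C 99 DD 91.
In little-endian order the low byte comes first in memory.
Reassemble most-significant byte first: 91 DD 99 0C → 0x91DD990C.
Top bit is set, so as a signed 32-bit value this is 0x91DD990C − 2^32 = -1847748340.

-1847748340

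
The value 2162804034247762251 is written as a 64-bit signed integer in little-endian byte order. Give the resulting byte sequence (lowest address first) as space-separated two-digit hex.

4B A1 1E 64 CF D2 03 1E

2162804034247762251 in hexadecimal, padded to 64 bits, is 0x1E03D2CF641EA14B.
Split into bytes (most-significant first): 1E 03 D2 CF 64 1E A1 4B.
In little-endian order the low byte comes first in memory.
So at ascending addresses the bytes are 4B A1 1E 64 CF D2 03 1E.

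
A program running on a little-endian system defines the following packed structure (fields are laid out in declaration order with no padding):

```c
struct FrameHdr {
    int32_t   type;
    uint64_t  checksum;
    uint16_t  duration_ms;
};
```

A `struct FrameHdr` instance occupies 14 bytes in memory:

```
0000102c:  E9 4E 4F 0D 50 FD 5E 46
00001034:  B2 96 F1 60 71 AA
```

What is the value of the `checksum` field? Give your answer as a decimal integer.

6985530189457325392

`checksum` follows `type` (4 bytes), so it starts at byte offset 4 and occupies 8 bytes.
Bytes at offsets 4..11: 50 FD 5E 46 B2 96 F1 60.
In little-endian order the low byte comes first in memory.
Reassemble most-significant byte first: 60 F1 96 B2 46 5E FD 50 → 0x60F196B2465EFD50.
0x60F196B2465EFD50 = 6985530189457325392.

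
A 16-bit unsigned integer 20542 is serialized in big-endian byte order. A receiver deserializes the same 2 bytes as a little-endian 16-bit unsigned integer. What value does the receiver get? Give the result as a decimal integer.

20542 in 16-bit hexadecimal is 0x503E.
Stored big-endian, the bytes at ascending addresses are 50 3E.
Read back as little-endian, the first byte is least significant, giving 0x3E50.
0x3E50 = 15952.

15952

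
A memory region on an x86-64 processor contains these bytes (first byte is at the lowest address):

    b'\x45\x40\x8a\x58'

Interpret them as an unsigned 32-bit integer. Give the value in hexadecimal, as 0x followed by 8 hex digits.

In little-endian order the low byte comes first in memory.
Reassemble most-significant byte first: 58 8A 40 45 → 0x588A4045.

0x588A4045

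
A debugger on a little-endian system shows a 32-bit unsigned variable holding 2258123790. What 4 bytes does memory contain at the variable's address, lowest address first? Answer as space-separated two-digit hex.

2258123790 in hexadecimal, padded to 32 bits, is 0x86983C0E.
Split into bytes (most-significant first): 86 98 3C 0E.
Little-endian: lowest address holds the least-significant byte.
So at ascending addresses the bytes are 0E 3C 98 86.

0E 3C 98 86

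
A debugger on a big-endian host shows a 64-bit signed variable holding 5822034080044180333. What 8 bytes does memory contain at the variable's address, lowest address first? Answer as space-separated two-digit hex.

50 CC 05 26 3B 40 63 6D

5822034080044180333 in hexadecimal, padded to 64 bits, is 0x50CC05263B40636D.
Split into bytes (most-significant first): 50 CC 05 26 3B 40 63 6D.
Big-endian stores the most-significant byte at the lowest address.
So the memory order matches the most-significant-first order: 50 CC 05 26 3B 40 63 6D.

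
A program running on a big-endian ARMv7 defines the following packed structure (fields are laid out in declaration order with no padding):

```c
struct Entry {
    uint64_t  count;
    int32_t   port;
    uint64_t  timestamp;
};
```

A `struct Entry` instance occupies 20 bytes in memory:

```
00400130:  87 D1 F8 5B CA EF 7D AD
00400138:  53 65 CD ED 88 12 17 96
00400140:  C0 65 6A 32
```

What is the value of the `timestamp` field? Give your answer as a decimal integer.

`timestamp` follows `count` (8 B), `port` (4 B), so it starts at offset 8 + 4 = 12 and occupies 8 bytes.
Bytes at offsets 12..19: 88 12 17 96 C0 65 6A 32.
Big-endian: lowest address holds the most-significant byte.
The bytes are already most-significant first: 0x88121796C0656A32.
0x88121796C0656A32 = 9804925274979396146.

9804925274979396146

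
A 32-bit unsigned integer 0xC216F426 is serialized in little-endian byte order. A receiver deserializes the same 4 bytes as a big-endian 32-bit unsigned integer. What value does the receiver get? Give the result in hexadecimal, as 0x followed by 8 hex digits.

Stored little-endian, the bytes at ascending addresses are 26 F4 16 C2.
Read back as big-endian, the last byte is least significant, giving 0x26F416C2.

0x26F416C2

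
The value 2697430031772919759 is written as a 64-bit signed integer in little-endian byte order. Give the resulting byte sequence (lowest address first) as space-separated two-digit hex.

2697430031772919759 in hexadecimal, padded to 64 bits, is 0x256F3252824BA7CF.
Split into bytes (most-significant first): 25 6F 32 52 82 4B A7 CF.
Little-endian: lowest address holds the least-significant byte.
So at ascending addresses the bytes are CF A7 4B 82 52 32 6F 25.

CF A7 4B 82 52 32 6F 25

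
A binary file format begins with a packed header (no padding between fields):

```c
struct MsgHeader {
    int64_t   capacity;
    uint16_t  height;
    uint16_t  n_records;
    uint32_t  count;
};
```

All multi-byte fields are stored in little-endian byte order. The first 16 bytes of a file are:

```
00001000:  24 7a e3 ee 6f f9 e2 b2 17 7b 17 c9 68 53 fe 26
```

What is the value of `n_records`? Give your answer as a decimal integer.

`n_records` follows `capacity` (8 B), `height` (2 B), so it starts at offset 8 + 2 = 10 and occupies 2 bytes.
Bytes at offsets 10..11: 17 C9.
In little-endian order the low byte comes first in memory.
Reassemble most-significant byte first: C9 17 → 0xC917.
0xC917 = 51479.

51479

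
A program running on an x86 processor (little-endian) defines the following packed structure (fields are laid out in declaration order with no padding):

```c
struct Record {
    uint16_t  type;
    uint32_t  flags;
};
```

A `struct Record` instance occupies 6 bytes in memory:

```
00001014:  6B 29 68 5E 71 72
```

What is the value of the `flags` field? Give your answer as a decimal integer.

1920032360

`flags` follows `type` (2 bytes), so it starts at byte offset 2 and occupies 4 bytes.
Bytes at offsets 2..5: 68 5E 71 72.
In little-endian order the low byte comes first in memory.
Reassemble most-significant byte first: 72 71 5E 68 → 0x72715E68.
0x72715E68 = 1920032360.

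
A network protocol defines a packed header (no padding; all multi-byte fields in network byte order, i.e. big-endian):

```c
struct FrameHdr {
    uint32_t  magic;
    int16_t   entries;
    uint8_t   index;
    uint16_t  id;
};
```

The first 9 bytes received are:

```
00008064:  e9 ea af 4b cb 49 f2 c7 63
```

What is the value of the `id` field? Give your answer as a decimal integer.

51043

`id` follows `magic` (4 B), `entries` (2 B), `index` (1 B), so it starts at offset 4 + 2 + 1 = 7 and occupies 2 bytes.
Bytes at offsets 7..8: C7 63.
Big-endian stores the most-significant byte at the lowest address.
The bytes are already most-significant first: 0xC763.
0xC763 = 51043.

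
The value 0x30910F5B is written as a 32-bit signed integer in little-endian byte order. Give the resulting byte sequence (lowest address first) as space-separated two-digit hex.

Split into bytes (most-significant first): 30 91 0F 5B.
In little-endian order the low byte comes first in memory.
So at ascending addresses the bytes are 5B 0F 91 30.

5B 0F 91 30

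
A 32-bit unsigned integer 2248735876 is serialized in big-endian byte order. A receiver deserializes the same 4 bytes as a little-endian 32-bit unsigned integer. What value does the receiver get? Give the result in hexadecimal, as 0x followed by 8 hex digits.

2248735876 in 32-bit hexadecimal is 0x8608FC84.
Stored big-endian, the bytes at ascending addresses are 86 08 FC 84.
Read back as little-endian, the first byte is least significant, giving 0x84FC0886.

0x84FC0886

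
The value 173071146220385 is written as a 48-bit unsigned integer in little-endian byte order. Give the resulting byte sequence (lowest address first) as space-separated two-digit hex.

173071146220385 in hexadecimal, padded to 48 bits, is 0x9D684430FB61.
Split into bytes (most-significant first): 9D 68 44 30 FB 61.
Little-endian: lowest address holds the least-significant byte.
So at ascending addresses the bytes are 61 FB 30 44 68 9D.

61 FB 30 44 68 9D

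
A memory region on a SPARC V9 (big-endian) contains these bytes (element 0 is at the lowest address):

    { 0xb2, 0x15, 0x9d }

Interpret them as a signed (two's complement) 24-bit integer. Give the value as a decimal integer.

In big-endian order the high byte comes first in memory.
The bytes are already most-significant first: 0xB2159D.
Top bit is set, so as a signed 24-bit value this is 0xB2159D − 2^24 = -5106275.

-5106275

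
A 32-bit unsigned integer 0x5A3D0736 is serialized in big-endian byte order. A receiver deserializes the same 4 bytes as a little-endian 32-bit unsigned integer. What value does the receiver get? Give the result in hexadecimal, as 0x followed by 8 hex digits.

Stored big-endian, the bytes at ascending addresses are 5A 3D 07 36.
Read back as little-endian, the first byte is least significant, giving 0x36073D5A.

0x36073D5A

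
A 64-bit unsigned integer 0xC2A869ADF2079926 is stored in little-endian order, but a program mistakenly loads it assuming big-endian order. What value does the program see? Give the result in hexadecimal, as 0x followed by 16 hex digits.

0x269907F2AD69A8C2

Stored little-endian, the bytes at ascending addresses are 26 99 07 F2 AD 69 A8 C2.
Read back as big-endian, the last byte is least significant, giving 0x269907F2AD69A8C2.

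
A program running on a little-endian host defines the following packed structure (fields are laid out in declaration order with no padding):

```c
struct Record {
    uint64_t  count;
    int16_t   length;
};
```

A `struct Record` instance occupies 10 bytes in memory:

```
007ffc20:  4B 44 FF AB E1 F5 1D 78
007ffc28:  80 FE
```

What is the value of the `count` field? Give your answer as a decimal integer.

`count` is the first field, at byte offset 0, occupying 8 bytes.
Bytes at offsets 0..7: 4B 44 FF AB E1 F5 1D 78.
In little-endian order the low byte comes first in memory.
Reassemble most-significant byte first: 78 1D F5 E1 AB FF 44 4B → 0x781DF5E1ABFF444B.
0x781DF5E1ABFF444B = 8655344408478041163.

8655344408478041163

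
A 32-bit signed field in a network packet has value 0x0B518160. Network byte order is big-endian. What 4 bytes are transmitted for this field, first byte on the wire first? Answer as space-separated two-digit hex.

0B 51 81 60

Split into bytes (most-significant first): 0B 51 81 60.
Big-endian stores the most-significant byte at the lowest address.
So the memory order matches the most-significant-first order: 0B 51 81 60.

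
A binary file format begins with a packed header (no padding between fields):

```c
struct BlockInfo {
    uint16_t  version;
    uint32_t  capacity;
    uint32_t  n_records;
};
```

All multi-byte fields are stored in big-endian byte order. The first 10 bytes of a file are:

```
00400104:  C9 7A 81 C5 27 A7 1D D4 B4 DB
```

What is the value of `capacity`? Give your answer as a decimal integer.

2177181607

`capacity` follows `version` (2 bytes), so it starts at byte offset 2 and occupies 4 bytes.
Bytes at offsets 2..5: 81 C5 27 A7.
Big-endian stores the most-significant byte at the lowest address.
The bytes are already most-significant first: 0x81C527A7.
0x81C527A7 = 2177181607.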